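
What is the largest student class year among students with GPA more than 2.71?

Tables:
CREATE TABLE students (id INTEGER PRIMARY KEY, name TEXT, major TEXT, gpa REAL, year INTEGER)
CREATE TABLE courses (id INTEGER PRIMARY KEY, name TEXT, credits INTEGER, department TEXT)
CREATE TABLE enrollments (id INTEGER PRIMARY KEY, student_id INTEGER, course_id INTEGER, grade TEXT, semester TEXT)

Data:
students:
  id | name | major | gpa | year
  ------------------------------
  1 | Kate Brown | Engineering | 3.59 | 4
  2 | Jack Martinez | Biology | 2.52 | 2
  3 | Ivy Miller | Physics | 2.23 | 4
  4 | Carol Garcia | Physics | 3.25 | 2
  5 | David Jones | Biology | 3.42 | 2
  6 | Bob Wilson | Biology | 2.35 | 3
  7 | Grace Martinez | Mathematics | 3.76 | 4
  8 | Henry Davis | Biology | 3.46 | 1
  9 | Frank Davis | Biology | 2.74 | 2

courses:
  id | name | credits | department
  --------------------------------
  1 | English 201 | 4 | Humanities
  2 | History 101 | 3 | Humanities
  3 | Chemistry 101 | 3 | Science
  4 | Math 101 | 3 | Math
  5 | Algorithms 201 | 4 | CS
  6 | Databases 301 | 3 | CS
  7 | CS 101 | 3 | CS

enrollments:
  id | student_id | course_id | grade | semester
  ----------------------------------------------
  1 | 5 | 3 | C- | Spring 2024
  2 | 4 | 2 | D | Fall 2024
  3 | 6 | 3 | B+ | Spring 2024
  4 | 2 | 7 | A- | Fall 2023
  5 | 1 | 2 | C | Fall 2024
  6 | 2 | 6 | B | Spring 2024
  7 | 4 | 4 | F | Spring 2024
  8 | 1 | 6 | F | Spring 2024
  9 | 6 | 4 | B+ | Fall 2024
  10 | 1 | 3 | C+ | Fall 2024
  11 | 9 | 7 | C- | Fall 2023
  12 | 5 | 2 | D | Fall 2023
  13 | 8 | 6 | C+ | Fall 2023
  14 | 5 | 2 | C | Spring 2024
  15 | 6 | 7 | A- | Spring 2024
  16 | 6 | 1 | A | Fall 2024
SELECT MAX(year) FROM students WHERE gpa > 2.71

Execution result:
4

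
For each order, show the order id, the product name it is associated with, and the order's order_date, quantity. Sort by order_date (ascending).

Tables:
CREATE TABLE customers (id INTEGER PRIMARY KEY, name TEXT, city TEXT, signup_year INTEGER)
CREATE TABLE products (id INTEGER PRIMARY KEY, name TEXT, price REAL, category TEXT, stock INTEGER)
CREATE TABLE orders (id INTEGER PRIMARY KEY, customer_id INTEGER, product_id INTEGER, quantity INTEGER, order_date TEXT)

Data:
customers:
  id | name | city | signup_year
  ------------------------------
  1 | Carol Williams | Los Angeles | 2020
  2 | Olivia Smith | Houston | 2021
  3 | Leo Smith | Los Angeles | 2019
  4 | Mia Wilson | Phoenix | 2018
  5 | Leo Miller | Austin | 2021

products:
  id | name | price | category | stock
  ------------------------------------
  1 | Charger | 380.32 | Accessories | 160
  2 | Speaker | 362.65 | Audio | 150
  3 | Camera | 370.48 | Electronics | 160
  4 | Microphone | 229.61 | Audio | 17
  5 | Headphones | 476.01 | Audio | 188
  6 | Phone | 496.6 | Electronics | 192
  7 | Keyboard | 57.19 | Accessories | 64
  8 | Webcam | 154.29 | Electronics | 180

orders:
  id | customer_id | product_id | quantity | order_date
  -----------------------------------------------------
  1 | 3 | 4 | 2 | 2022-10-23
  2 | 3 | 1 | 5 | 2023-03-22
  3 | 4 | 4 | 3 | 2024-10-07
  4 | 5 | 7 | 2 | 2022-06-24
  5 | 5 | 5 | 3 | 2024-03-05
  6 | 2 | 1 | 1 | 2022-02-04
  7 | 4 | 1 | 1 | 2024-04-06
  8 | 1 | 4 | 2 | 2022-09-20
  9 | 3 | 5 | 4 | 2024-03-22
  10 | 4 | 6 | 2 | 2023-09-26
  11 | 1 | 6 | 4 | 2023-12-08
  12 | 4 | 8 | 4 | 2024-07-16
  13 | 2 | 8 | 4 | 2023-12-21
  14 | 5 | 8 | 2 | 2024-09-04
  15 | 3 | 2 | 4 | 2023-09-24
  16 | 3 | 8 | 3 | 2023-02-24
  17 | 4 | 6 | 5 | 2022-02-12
SELECT c.id, p.name AS product, c.order_date, c.quantity FROM orders c JOIN products p ON c.product_id = p.id ORDER BY c.order_date ASC

Execution result:
id | product | order_date | quantity
6 | Charger | 2022-02-04 | 1
17 | Phone | 2022-02-12 | 5
4 | Keyboard | 2022-06-24 | 2
8 | Microphone | 2022-09-20 | 2
1 | Microphone | 2022-10-23 | 2
16 | Webcam | 2023-02-24 | 3
2 | Charger | 2023-03-22 | 5
15 | Speaker | 2023-09-24 | 4
10 | Phone | 2023-09-26 | 2
11 | Phone | 2023-12-08 | 4
13 | Webcam | 2023-12-21 | 4
5 | Headphones | 2024-03-05 | 3
9 | Headphones | 2024-03-22 | 4
7 | Charger | 2024-04-06 | 1
12 | Webcam | 2024-07-16 | 4
14 | Webcam | 2024-09-04 | 2
3 | Microphone | 2024-10-07 | 3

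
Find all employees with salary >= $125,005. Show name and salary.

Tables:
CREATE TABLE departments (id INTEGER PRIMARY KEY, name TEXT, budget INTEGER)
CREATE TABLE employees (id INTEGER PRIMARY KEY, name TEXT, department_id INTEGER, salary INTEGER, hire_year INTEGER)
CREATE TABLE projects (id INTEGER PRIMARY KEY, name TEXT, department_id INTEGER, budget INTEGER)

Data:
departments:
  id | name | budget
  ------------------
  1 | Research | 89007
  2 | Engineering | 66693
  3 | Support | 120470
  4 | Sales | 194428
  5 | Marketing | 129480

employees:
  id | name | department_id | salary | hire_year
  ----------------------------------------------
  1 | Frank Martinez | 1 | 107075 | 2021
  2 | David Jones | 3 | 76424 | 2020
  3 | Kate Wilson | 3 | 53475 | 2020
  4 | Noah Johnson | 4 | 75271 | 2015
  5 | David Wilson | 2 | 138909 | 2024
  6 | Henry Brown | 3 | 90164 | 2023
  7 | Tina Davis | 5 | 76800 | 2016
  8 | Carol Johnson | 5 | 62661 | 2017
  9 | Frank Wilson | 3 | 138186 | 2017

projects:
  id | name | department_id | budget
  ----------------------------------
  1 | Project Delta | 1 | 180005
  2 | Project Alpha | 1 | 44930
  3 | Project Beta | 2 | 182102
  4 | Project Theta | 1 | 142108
SELECT name, salary FROM employees WHERE salary >= 125005

Execution result:
name | salary
David Wilson | 138909
Frank Wilson | 138186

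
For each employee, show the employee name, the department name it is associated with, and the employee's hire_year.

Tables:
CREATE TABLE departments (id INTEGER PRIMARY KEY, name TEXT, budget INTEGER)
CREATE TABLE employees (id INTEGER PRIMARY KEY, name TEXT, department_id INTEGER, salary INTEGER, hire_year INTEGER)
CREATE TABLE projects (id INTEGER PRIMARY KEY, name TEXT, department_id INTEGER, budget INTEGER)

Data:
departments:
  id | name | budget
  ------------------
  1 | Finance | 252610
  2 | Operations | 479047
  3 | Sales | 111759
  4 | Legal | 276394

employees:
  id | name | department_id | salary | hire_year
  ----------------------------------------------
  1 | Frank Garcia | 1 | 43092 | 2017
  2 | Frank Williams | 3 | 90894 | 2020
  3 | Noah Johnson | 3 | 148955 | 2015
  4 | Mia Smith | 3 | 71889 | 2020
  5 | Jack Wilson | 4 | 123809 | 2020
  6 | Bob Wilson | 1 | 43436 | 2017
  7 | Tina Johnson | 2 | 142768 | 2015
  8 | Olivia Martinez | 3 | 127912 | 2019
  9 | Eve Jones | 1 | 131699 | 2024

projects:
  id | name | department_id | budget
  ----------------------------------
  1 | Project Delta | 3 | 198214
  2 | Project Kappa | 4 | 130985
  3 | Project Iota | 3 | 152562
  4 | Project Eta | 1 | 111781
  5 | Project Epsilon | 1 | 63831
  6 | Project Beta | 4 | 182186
SELECT c.name, p.name AS department, c.hire_year FROM employees c JOIN departments p ON c.department_id = p.id

Execution result:
name | department | hire_year
Frank Garcia | Finance | 2017
Frank Williams | Sales | 2020
Noah Johnson | Sales | 2015
Mia Smith | Sales | 2020
Jack Wilson | Legal | 2020
Bob Wilson | Finance | 2017
Tina Johnson | Operations | 2015
Olivia Martinez | Sales | 2019
Eve Jones | Finance | 2024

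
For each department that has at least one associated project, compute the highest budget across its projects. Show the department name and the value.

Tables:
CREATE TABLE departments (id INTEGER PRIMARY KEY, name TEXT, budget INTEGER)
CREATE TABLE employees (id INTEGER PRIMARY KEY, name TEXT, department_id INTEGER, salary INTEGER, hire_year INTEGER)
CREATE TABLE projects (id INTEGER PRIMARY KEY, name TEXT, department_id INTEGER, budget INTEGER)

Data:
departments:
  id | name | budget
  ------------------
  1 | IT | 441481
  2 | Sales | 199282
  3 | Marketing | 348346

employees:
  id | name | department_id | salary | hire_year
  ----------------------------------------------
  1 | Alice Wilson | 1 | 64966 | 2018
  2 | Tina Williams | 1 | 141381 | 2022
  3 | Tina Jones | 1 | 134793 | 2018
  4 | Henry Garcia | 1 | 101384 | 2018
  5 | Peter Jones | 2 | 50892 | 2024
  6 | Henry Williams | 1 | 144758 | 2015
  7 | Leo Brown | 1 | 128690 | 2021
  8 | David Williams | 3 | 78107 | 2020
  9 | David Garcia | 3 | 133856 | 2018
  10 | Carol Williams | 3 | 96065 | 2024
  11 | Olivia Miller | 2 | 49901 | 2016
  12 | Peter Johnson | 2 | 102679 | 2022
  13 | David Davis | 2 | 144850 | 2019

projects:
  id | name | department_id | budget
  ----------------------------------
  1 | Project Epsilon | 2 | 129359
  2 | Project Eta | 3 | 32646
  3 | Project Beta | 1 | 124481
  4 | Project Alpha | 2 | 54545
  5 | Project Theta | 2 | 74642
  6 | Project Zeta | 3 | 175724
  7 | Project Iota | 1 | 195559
SELECT p.name, MAX(c.budget) AS max_budget FROM projects c JOIN departments p ON c.department_id = p.id GROUP BY p.id, p.name

Execution result:
name | max_budget
IT | 195559
Sales | 129359
Marketing | 175724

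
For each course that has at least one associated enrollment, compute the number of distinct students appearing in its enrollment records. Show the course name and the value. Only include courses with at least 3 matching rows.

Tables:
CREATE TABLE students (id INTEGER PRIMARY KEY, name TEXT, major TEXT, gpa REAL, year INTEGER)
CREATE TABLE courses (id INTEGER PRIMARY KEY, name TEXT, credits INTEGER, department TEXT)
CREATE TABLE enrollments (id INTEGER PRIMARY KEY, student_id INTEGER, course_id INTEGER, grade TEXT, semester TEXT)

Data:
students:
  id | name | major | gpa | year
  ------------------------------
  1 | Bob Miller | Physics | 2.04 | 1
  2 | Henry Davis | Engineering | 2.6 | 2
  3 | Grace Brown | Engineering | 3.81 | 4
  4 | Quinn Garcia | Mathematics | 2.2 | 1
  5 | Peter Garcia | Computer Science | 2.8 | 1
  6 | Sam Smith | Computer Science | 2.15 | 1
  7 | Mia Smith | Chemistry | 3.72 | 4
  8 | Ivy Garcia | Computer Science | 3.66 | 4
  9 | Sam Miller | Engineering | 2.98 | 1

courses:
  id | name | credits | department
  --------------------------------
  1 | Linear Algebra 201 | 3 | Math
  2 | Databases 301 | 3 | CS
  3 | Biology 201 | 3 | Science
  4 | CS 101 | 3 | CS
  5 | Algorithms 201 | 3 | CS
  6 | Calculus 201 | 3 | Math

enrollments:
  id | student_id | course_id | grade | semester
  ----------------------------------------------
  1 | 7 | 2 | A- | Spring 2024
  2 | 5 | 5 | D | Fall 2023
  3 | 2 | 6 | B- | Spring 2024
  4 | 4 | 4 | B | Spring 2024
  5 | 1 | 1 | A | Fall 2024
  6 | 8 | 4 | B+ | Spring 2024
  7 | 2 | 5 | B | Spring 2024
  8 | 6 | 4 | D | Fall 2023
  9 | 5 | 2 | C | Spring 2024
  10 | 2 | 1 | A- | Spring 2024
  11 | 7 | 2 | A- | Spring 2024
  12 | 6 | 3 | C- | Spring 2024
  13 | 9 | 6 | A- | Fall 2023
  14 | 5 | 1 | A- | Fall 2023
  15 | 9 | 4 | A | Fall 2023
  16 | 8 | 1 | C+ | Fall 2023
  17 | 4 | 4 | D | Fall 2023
SELECT p.name, COUNT(DISTINCT c.student_id) AS distinct_student_count FROM enrollments c JOIN courses p ON c.course_id = p.id GROUP BY p.id, p.name HAVING COUNT(*) >= 3

Execution result:
name | distinct_student_count
Linear Algebra 201 | 4
Databases 301 | 2
CS 101 | 4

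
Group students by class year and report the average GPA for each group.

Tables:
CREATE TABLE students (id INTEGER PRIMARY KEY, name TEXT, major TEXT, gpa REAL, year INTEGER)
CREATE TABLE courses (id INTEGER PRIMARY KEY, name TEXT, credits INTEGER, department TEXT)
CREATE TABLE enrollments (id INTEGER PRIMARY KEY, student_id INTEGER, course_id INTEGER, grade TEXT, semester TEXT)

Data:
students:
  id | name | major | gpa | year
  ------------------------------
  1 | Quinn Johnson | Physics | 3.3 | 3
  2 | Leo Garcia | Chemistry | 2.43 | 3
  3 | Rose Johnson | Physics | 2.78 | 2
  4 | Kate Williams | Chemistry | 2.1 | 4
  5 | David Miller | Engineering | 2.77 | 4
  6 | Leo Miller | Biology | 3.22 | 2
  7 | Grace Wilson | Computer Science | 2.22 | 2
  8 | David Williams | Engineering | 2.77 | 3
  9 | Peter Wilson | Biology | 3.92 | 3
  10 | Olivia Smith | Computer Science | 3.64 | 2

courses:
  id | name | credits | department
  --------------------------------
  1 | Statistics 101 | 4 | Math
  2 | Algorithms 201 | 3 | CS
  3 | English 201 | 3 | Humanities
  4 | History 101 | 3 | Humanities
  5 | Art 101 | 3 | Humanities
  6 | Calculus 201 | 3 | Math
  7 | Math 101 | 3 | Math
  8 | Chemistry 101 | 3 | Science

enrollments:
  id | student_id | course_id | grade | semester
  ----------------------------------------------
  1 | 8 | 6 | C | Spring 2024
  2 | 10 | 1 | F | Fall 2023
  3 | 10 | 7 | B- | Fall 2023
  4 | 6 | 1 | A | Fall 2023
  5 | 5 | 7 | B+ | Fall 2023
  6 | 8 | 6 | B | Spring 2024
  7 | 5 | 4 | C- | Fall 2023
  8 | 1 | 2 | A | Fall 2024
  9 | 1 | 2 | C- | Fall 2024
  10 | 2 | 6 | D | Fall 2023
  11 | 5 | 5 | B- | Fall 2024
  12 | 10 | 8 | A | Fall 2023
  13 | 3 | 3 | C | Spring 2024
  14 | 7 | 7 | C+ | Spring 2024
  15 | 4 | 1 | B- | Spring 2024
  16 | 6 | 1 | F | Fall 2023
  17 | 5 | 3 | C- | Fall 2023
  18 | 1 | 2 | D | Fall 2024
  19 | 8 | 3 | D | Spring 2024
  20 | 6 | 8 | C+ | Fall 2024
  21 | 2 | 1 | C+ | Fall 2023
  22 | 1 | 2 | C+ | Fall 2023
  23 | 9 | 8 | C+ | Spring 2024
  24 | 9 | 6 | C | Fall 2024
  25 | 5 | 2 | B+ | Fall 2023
SELECT year, AVG(gpa) AS avg_gpa FROM students GROUP BY year

Execution result:
year | avg_gpa
2 | 2.97
3 | 3.11
4 | 2.44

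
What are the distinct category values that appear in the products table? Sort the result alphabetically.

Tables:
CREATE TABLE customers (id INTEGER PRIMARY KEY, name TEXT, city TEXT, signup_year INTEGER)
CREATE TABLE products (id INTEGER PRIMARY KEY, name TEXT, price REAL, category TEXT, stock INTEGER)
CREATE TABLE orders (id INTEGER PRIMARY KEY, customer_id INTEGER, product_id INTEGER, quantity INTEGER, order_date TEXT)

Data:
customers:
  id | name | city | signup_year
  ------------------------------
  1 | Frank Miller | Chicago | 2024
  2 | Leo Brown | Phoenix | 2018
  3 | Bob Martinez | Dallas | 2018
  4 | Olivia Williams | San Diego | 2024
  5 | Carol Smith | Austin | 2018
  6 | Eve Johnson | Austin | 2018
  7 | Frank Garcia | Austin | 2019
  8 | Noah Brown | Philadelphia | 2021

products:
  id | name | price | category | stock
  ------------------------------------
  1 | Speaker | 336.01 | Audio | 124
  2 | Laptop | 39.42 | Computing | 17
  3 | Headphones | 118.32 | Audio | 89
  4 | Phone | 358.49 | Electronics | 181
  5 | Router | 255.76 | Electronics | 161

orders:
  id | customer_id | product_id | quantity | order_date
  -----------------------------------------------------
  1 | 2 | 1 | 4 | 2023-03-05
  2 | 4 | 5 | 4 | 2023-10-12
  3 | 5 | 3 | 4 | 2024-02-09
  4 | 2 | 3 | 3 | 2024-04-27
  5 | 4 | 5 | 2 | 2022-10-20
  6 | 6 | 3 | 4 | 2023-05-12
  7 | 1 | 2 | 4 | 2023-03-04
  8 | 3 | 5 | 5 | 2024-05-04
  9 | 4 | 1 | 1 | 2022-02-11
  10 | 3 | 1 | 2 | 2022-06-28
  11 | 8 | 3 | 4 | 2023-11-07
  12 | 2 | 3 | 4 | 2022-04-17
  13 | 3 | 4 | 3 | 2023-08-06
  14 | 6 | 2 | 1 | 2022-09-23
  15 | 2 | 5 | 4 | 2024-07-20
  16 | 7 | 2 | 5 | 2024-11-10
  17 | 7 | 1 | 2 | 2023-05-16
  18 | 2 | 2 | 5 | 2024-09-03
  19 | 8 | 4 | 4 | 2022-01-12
SELECT DISTINCT category FROM products ORDER BY category

Execution result:
category
Audio
Computing
Electronics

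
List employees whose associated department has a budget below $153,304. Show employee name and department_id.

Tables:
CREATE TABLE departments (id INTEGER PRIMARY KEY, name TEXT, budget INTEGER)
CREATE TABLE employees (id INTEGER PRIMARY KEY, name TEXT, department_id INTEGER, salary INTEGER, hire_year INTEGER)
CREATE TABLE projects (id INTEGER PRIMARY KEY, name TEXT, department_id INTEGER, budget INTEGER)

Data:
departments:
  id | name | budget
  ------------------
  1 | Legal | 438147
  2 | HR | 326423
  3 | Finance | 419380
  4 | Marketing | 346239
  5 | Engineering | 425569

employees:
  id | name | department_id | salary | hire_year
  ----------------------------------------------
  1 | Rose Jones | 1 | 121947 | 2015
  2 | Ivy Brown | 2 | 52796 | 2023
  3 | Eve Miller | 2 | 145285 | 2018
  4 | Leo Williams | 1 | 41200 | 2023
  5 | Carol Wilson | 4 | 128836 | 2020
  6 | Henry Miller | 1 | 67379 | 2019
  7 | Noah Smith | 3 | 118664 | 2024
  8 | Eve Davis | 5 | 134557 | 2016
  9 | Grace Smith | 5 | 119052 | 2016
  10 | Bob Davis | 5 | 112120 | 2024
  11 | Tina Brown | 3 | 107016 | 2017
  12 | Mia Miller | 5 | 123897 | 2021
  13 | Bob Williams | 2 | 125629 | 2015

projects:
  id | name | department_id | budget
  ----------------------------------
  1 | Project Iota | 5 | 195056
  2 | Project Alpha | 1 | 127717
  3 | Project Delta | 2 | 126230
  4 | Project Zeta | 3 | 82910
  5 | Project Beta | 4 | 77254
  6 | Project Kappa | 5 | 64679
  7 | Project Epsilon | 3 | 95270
SELECT name, department_id FROM employees WHERE department_id IN (SELECT id FROM departments WHERE budget < 153304)

Execution result:
(no rows)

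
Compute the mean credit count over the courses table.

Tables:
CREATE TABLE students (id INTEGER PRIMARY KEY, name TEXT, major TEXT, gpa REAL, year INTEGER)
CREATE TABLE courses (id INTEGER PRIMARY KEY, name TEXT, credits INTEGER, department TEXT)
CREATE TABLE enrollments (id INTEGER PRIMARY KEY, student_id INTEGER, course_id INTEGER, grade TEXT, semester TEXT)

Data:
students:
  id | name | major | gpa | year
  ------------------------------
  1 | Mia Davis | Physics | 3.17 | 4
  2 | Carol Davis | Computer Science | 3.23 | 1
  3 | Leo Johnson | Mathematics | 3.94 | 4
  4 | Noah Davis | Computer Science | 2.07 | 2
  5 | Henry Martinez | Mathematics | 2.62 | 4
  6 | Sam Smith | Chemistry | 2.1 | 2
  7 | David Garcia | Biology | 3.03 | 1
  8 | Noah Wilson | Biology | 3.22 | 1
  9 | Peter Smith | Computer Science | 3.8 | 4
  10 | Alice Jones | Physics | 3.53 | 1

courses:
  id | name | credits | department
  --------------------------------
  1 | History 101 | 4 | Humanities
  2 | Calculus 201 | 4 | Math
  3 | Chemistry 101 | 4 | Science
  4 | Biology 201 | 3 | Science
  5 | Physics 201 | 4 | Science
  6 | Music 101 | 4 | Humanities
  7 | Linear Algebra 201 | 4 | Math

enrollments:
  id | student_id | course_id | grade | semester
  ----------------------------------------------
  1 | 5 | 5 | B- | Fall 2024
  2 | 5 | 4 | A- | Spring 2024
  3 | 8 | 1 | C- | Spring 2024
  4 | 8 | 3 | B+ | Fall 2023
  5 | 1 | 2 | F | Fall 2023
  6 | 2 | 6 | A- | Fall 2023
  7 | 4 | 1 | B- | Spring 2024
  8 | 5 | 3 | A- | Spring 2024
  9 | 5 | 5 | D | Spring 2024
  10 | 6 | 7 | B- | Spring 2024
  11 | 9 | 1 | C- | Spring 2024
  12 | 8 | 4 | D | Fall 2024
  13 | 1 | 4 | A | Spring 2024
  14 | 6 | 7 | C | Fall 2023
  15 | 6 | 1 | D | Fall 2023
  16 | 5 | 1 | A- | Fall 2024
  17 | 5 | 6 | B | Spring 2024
SELECT AVG(credits) FROM courses

Execution result:
3.86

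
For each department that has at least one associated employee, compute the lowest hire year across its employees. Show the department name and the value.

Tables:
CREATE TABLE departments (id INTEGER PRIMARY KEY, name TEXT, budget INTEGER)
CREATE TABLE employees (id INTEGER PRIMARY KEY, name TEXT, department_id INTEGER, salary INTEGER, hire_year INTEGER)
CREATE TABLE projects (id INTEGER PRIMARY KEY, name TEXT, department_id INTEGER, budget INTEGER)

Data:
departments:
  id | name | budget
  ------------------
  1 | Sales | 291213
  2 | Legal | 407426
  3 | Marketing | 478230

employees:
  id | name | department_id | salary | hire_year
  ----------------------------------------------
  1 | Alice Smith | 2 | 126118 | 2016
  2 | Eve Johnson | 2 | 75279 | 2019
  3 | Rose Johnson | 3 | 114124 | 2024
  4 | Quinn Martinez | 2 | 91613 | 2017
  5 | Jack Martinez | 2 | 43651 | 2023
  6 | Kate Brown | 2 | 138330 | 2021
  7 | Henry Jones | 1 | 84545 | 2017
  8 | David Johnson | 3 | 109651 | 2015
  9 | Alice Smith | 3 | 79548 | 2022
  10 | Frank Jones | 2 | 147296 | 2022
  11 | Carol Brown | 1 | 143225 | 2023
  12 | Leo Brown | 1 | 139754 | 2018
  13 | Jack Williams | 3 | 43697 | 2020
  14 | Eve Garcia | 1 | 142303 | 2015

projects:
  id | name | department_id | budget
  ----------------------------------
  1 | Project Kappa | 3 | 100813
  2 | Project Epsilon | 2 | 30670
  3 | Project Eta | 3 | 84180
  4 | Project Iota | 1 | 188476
SELECT p.name, MIN(c.hire_year) AS min_hire_year FROM employees c JOIN departments p ON c.department_id = p.id GROUP BY p.id, p.name

Execution result:
name | min_hire_year
Sales | 2015
Legal | 2016
Marketing | 2015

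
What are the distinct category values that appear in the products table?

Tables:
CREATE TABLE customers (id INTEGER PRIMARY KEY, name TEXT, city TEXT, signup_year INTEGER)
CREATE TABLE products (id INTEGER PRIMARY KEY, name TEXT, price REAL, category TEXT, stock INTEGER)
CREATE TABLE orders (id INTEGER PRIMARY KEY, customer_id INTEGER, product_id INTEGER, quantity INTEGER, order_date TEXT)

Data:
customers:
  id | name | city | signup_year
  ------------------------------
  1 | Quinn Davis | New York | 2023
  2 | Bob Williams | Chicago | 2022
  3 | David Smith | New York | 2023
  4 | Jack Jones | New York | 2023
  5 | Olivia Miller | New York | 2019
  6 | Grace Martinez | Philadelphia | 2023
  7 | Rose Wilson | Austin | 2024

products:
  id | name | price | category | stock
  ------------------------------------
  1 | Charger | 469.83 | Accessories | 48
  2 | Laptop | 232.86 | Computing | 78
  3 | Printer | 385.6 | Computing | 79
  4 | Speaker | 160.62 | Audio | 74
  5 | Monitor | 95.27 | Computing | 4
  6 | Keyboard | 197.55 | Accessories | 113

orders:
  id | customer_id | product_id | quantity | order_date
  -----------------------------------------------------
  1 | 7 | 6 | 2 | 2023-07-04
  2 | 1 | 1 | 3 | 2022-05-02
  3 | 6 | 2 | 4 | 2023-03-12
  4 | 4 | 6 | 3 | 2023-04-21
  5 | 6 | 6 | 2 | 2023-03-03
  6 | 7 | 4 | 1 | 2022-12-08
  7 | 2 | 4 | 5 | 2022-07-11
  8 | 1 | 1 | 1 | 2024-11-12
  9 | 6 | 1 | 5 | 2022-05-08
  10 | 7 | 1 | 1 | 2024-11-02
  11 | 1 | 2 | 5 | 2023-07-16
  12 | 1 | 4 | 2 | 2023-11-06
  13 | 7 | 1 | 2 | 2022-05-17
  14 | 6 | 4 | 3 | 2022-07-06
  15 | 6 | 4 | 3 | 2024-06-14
SELECT DISTINCT category FROM products

Execution result:
category
Accessories
Computing
Audio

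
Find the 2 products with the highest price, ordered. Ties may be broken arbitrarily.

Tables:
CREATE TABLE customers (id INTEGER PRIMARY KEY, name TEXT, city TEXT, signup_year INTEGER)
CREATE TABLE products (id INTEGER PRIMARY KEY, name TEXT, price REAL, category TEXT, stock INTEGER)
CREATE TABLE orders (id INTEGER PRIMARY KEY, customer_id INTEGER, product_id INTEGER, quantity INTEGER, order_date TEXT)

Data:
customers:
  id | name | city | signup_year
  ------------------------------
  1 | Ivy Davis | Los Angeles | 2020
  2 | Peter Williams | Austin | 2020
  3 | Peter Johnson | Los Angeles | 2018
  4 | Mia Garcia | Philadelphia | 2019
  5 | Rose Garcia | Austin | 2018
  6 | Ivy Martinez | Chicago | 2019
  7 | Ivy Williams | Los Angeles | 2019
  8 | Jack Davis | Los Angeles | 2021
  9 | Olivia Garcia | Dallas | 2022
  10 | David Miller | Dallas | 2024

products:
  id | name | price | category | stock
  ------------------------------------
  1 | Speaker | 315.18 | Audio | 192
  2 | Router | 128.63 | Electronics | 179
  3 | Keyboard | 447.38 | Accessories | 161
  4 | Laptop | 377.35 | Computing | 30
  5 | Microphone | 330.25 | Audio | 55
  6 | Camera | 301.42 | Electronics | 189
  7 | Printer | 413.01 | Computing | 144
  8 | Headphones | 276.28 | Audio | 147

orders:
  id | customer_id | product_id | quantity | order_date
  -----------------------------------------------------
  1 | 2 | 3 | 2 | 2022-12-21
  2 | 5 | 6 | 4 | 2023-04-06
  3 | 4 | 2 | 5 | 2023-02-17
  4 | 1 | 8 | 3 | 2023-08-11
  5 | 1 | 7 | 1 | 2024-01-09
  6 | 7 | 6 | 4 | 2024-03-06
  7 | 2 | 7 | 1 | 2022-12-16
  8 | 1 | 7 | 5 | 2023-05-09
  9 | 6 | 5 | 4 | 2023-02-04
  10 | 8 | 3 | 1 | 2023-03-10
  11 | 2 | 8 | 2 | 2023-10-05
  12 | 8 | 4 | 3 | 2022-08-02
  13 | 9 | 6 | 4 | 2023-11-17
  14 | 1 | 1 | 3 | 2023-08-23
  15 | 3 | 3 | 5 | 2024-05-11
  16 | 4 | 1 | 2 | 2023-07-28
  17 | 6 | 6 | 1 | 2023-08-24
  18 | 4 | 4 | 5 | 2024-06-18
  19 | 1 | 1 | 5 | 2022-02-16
SELECT name, price FROM products ORDER BY price DESC LIMIT 2

Execution result:
name | price
Keyboard | 447.38
Printer | 413.01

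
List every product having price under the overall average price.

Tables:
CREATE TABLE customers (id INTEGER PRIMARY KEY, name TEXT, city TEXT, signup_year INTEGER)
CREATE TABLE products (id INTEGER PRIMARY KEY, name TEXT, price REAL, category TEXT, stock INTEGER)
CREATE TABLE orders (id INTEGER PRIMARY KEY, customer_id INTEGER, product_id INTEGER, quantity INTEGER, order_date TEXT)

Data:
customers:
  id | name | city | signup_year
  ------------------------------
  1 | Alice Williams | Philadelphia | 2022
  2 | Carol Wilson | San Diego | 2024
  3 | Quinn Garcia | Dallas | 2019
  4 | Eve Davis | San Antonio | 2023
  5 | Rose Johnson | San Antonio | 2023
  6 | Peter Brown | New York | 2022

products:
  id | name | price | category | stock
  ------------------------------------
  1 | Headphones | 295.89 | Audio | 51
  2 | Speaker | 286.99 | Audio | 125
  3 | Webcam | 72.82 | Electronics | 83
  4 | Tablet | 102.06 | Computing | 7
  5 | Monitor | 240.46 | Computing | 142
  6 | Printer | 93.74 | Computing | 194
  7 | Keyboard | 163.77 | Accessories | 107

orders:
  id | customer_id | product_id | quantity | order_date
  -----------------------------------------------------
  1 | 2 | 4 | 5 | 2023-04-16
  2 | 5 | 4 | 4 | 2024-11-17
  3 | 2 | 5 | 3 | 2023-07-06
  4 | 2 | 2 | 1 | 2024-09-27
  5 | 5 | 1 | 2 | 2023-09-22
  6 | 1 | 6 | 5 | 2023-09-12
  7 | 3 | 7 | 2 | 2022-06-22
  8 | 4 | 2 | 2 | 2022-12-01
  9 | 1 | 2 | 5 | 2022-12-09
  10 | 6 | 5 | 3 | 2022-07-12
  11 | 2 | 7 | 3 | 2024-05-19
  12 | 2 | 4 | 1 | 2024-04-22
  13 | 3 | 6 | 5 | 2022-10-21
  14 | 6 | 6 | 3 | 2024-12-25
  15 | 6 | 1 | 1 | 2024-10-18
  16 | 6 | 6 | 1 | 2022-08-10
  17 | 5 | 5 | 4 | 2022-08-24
SELECT name, price FROM products WHERE price < (SELECT AVG(price) FROM products)

Execution result:
name | price
Webcam | 72.82
Tablet | 102.06
Printer | 93.74
Keyboard | 163.77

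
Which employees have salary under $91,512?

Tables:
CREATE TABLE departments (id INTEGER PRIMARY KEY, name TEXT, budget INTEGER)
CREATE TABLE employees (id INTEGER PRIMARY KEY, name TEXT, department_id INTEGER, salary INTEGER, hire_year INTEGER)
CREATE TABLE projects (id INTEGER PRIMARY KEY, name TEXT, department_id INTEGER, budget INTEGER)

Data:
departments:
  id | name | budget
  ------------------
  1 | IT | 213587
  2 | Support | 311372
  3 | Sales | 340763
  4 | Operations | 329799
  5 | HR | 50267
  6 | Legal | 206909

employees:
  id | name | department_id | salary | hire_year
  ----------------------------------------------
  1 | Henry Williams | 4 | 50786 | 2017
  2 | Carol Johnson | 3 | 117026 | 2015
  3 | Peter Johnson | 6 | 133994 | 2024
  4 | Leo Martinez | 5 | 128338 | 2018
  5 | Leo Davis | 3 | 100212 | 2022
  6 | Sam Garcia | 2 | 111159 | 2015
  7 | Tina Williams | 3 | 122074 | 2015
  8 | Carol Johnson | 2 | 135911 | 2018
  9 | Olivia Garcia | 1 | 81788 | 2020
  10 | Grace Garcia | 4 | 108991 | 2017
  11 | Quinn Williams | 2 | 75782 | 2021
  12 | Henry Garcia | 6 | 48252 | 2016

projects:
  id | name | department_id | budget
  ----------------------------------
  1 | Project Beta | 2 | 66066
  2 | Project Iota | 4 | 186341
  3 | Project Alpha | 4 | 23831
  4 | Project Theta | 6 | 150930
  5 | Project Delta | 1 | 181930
SELECT name, salary FROM employees WHERE salary < 91512

Execution result:
name | salary
Henry Williams | 50786
Olivia Garcia | 81788
Quinn Williams | 75782
Henry Garcia | 48252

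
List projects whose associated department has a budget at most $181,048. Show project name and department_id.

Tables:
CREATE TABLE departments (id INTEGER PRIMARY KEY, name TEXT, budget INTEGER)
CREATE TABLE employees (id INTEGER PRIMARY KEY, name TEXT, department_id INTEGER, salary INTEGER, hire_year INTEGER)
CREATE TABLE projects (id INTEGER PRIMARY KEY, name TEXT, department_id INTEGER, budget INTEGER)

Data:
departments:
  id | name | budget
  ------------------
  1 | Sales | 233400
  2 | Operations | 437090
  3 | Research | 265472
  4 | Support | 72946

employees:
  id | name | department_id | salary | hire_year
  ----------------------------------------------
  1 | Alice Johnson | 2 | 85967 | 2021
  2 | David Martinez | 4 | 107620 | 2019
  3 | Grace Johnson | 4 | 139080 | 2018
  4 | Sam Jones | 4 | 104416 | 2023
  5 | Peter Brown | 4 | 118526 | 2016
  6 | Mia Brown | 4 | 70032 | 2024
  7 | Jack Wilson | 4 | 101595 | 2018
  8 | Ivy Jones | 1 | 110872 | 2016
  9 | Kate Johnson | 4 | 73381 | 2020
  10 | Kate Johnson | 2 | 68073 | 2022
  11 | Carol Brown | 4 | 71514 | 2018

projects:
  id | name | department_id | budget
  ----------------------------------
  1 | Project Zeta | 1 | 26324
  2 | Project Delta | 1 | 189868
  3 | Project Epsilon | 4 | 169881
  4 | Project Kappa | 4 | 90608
SELECT name, department_id FROM projects WHERE department_id IN (SELECT id FROM departments WHERE budget <= 181048)

Execution result:
name | department_id
Project Epsilon | 4
Project Kappa | 4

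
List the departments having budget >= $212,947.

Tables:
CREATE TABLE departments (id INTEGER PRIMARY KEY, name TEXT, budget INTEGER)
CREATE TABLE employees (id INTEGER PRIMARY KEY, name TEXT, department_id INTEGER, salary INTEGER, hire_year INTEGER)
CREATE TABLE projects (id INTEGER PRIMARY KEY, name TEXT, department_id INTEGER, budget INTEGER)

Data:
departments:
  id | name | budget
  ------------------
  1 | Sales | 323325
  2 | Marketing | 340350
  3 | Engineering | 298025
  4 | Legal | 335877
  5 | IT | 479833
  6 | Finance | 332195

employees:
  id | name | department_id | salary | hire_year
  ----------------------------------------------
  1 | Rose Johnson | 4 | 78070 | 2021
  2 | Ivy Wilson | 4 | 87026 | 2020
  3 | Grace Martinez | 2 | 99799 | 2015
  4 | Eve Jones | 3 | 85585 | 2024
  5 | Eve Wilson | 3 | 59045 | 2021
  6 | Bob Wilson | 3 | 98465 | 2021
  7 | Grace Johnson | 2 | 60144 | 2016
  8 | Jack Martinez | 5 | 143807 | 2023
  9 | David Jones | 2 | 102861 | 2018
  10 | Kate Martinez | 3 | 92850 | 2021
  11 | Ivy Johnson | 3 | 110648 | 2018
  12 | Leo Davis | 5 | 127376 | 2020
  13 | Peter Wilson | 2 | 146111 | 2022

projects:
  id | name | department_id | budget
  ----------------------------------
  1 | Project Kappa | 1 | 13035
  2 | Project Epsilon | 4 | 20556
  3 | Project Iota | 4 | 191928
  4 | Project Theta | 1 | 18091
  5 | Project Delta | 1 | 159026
SELECT name, budget FROM departments WHERE budget >= 212947

Execution result:
name | budget
Sales | 323325
Marketing | 340350
Engineering | 298025
Legal | 335877
IT | 479833
Finance | 332195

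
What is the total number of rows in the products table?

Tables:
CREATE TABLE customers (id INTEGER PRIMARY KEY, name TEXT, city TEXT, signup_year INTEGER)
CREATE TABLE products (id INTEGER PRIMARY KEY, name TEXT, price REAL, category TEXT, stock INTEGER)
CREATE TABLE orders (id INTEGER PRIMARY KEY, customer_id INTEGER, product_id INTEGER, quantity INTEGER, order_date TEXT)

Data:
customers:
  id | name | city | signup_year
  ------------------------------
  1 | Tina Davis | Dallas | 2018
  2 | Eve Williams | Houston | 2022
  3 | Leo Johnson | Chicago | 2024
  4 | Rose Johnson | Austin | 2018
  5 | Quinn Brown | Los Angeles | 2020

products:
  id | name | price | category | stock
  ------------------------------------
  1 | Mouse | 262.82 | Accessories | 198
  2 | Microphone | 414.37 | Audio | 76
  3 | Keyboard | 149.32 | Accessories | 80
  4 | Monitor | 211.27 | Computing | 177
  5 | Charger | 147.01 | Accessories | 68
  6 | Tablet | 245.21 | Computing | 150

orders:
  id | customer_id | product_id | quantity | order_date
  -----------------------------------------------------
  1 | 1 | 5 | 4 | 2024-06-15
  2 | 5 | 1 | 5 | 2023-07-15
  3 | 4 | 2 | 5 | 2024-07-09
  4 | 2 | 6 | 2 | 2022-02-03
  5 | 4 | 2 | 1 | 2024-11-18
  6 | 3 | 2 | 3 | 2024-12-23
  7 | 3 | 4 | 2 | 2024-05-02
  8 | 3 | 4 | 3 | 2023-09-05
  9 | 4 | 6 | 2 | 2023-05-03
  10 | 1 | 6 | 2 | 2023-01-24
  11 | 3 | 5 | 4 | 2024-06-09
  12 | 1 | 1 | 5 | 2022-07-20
SELECT COUNT(*) FROM products

Execution result:
6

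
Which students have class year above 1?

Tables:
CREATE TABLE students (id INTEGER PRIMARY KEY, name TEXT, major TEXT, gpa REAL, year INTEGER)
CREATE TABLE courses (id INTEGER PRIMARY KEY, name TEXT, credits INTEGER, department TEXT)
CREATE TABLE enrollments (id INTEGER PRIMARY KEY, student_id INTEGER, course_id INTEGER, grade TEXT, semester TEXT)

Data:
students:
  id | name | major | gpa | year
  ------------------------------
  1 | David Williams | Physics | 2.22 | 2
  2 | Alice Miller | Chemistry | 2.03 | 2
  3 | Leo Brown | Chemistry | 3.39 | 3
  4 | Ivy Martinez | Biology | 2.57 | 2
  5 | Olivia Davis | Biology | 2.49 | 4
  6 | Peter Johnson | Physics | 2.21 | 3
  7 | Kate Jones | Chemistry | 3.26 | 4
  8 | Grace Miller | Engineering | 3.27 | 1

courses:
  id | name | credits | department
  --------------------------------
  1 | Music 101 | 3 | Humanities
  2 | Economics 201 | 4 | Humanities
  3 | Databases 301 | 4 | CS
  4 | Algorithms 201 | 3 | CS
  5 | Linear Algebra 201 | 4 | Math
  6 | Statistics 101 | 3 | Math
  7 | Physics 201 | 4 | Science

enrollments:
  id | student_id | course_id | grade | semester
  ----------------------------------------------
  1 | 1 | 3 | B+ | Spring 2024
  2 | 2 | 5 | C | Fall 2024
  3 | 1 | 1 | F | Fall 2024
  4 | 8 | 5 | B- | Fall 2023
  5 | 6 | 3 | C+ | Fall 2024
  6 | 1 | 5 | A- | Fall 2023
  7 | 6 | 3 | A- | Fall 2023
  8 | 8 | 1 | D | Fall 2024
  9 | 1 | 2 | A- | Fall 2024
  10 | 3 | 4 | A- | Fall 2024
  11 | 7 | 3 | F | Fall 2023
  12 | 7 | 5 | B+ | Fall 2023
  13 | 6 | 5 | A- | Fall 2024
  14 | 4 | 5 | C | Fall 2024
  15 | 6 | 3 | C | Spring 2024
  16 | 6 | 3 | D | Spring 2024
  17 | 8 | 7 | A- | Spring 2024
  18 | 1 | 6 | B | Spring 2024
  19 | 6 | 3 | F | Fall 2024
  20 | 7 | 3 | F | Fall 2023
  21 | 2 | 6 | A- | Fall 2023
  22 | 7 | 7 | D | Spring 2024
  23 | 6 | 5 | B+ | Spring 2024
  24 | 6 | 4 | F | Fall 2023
SELECT name, year FROM students WHERE year > 1

Execution result:
name | year
David Williams | 2
Alice Miller | 2
Leo Brown | 3
Ivy Martinez | 2
Olivia Davis | 4
Peter Johnson | 3
Kate Jones | 4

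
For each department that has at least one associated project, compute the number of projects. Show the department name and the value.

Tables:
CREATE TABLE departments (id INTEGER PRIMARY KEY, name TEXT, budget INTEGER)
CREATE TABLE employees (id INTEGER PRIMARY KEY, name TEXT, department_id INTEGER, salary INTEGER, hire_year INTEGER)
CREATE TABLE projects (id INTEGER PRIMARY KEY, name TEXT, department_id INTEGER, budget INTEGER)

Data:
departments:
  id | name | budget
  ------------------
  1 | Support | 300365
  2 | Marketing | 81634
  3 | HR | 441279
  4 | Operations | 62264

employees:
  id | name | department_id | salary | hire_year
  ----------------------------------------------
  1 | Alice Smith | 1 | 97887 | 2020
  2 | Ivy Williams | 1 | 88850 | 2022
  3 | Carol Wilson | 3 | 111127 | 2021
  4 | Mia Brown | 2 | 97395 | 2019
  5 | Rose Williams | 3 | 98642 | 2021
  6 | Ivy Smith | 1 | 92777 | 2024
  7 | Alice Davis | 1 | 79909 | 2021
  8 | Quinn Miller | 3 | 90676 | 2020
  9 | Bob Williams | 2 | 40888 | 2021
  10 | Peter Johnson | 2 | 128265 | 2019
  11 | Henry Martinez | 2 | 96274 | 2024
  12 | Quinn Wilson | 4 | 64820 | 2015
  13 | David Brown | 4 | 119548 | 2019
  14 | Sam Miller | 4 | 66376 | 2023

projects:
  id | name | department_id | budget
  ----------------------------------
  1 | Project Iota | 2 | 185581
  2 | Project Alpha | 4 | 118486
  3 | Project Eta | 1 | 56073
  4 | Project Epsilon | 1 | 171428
SELECT p.name, COUNT(*) AS n FROM projects c JOIN departments p ON c.department_id = p.id GROUP BY p.id, p.name

Execution result:
name | n
Support | 2
Marketing | 1
Operations | 1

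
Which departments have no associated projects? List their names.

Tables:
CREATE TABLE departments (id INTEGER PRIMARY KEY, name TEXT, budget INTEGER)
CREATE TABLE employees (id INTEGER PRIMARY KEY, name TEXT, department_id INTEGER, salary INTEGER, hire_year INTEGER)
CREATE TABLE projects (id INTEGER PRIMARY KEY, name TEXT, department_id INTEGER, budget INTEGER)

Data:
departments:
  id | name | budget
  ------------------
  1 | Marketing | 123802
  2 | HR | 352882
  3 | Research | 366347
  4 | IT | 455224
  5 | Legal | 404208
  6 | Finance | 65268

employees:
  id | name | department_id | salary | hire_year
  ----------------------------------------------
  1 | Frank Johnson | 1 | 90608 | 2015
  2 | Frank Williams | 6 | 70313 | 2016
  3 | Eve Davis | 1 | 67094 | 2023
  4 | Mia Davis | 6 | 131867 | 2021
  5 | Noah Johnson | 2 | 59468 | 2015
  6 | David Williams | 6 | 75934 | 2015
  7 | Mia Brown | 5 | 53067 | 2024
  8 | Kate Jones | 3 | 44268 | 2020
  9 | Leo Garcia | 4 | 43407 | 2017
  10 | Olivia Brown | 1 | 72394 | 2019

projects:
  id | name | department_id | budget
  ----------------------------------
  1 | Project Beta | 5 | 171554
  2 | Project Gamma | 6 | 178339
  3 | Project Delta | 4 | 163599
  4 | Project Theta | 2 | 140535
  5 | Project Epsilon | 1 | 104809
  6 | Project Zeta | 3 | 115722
SELECT p.name FROM departments p LEFT JOIN projects c ON c.department_id = p.id WHERE c.id IS NULL

Execution result:
(no rows)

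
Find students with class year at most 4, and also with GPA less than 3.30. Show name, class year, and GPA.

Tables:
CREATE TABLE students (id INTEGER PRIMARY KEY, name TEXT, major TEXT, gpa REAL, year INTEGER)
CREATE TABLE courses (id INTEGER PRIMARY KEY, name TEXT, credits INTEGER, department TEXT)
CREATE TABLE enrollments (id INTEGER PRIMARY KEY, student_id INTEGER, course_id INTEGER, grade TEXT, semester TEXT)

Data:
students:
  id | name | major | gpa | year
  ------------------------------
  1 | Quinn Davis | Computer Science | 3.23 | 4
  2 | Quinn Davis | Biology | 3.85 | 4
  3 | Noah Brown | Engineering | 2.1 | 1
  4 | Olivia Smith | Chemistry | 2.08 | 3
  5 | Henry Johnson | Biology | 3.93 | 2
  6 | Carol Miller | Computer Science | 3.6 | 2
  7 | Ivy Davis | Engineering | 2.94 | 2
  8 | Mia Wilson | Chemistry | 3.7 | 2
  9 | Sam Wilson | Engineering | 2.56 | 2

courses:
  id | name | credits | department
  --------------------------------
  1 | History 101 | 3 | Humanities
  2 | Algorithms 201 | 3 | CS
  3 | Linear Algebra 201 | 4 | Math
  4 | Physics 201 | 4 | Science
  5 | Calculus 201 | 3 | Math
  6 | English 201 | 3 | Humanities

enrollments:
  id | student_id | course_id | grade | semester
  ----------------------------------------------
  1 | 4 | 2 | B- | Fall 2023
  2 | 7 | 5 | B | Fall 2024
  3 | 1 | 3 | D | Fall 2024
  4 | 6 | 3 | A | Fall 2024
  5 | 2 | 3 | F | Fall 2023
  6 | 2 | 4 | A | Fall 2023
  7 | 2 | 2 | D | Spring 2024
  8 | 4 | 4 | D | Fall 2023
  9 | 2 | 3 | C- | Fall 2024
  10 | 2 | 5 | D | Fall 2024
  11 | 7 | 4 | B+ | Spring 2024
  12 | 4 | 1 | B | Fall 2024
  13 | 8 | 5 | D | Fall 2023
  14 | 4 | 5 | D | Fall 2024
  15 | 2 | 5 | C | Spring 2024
SELECT name, year, gpa FROM students WHERE year <= 4 AND gpa < 3.3

Execution result:
name | year | gpa
Quinn Davis | 4 | 3.23
Noah Brown | 1 | 2.10
Olivia Smith | 3 | 2.08
Ivy Davis | 2 | 2.94
Sam Wilson | 2 | 2.56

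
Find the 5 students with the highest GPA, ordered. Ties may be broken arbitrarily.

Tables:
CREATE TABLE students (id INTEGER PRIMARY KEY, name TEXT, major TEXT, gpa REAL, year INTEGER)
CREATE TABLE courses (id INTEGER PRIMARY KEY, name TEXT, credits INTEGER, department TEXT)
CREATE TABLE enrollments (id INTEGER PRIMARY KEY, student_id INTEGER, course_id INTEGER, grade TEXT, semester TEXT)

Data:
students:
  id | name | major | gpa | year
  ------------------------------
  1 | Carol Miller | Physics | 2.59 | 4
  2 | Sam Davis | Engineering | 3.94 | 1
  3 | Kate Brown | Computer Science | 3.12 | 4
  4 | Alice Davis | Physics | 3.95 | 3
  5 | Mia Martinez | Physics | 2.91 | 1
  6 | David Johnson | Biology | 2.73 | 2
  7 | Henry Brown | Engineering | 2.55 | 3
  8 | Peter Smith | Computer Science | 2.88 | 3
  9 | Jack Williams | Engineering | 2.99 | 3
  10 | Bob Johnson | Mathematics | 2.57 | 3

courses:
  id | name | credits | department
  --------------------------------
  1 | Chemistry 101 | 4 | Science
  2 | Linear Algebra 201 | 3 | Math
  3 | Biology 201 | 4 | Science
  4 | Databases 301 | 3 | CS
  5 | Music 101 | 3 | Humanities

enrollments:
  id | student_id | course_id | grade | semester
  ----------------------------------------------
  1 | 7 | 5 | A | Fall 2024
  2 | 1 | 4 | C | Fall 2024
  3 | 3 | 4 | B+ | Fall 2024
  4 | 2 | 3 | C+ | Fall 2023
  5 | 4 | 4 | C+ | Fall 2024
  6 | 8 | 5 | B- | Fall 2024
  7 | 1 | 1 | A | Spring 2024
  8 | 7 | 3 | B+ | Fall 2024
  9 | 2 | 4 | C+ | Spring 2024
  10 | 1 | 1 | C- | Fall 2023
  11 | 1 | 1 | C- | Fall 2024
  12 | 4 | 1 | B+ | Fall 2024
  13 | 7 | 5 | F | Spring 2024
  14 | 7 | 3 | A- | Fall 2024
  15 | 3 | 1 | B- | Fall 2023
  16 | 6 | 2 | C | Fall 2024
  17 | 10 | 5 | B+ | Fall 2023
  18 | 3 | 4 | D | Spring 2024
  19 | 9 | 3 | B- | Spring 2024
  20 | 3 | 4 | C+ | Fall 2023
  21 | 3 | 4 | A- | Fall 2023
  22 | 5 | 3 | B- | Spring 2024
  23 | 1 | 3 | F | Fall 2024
SELECT name, gpa FROM students ORDER BY gpa DESC LIMIT 5

Execution result:
name | gpa
Alice Davis | 3.95
Sam Davis | 3.94
Kate Brown | 3.12
Jack Williams | 2.99
Mia Martinez | 2.91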